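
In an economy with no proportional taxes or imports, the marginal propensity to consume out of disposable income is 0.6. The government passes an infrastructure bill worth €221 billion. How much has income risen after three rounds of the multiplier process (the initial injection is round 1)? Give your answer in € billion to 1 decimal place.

Round 1 adds ΔG = €221 billion; each later round is MPC = 0.6 times the previous.
After 3 rounds: 221 + 132.6 + 79.56 = ΔG·(1 − c^3)/(1 − c) = 221 × (1 − 0.216)/0.4 ≈ €433.2 billion.

€433.2 billion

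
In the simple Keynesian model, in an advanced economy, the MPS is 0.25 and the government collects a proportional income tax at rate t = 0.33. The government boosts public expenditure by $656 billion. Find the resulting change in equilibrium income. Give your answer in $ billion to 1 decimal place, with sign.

MPC = 1 − MPS = 1 − 0.25 = 0.75.
Spending multiplier = 1/(1 − c(1−t)) = 1/(1 − 0.75×0.67) = 1/0.4975 ≈ 2.01.
ΔY = k × ΔG = (+$656 billion) / 0.4975 ≈ +$1,318.6 billion.

+$1,318.6 billion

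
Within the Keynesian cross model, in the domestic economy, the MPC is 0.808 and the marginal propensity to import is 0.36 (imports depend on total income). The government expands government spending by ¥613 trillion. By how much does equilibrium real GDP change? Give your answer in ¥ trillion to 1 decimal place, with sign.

+¥1,110.5 trillion

Spending multiplier = 1/(1 − c + m) = 1/(1 − 0.808 + 0.36) = 1/0.552 ≈ 1.812.
ΔY = k × ΔG = (+¥613 trillion) / 0.552 ≈ +¥1,110.5 trillion.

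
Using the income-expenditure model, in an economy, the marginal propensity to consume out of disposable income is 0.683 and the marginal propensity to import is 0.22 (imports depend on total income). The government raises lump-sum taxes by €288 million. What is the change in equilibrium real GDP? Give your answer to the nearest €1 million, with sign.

A lump-sum tax change of +€288 million shifts disposable income by −€288 million; first-round consumption changes by −c × ΔT = −0.683 × (+€288 million) = −€196.704 million.
Expenditure multiplier = 1/(1 − c + m) = 1/(1 − 0.683 + 0.22) = 1/0.537 ≈ 1.862.
The tax multiplier is −c × k ≈ −1.272, so ΔY = k × (−c·ΔT) = (−€196.704 million) / 0.537 ≈ −€366 million.

−€366 million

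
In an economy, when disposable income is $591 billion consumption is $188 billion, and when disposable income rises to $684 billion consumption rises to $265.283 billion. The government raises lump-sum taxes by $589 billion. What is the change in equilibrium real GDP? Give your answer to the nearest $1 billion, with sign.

MPC = ΔC/ΔYd = (265.283 − 188)/(684 − 591) = 77.283/93 = 0.831.
A lump-sum tax change of +$589 billion shifts disposable income by −$589 billion; first-round consumption changes by −c × ΔT = −0.831 × (+$589 billion) = −$489.459 billion.
Expenditure multiplier = 1/(1 − MPC) = 1/(1 − 0.831) = 1/0.169 ≈ 5.917.
The tax multiplier is −c × k ≈ −4.917, so ΔY = k × (−c·ΔT) = (−$489.459 billion) / 0.169 ≈ −$2,896 billion.

−$2,896 billion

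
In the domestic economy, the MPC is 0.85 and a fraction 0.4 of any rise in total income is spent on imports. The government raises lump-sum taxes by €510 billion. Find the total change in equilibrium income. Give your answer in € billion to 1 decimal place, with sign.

A lump-sum tax change of +€510 billion shifts disposable income by −€510 billion; first-round consumption changes by −c × ΔT = −0.85 × (+€510 billion) = −€433.5 billion.
Expenditure multiplier = 1/(1 − c + m) = 1/(1 − 0.85 + 0.4) = 1/0.55 ≈ 1.818.
The tax multiplier is −c × k ≈ −1.545, so ΔY = k × (−c·ΔT) = (−€433.5 billion) / 0.55 ≈ −€788.2 billion.

−€788.2 billion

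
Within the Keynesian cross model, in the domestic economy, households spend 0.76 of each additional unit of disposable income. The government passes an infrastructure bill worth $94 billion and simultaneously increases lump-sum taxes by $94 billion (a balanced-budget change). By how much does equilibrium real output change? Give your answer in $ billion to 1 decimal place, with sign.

+$94.0 billion

Expenditure multiplier = 1/(1 − MPC) = 1/(1 − 0.76) = 1/0.24 ≈ 4.167.
ΔG contributes k·ΔG = (+$94 billion) / 0.24 ≈ +$391.7 billion.
ΔT of +$94 billion changes first-round spending by −c·ΔT = −$71.44 billion, contributing k·(−c·ΔT) = (−$71.44 billion) / 0.24 ≈ −$297.7 billion.
With ΔG = ΔT and no other leakages, the balanced-budget multiplier is 1, so ΔY = ΔG = +$94 billion.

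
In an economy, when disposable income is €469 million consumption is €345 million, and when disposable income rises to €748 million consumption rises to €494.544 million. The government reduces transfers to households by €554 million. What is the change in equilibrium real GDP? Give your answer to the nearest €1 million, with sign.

MPC = ΔC/ΔYd = (494.544 − 345)/(748 − 469) = 149.544/279 = 0.536.
The transfer change shifts disposable income by −€554 million, so first-round consumption changes by c·ΔTR = 0.536 × (−€554 million) = −€296.944 million.
Expenditure multiplier = 1/(1 − MPC) = 1/(1 − 0.536) = 1/0.464 ≈ 2.155.
The transfer multiplier is c × k ≈ 1.155, so ΔY = k × (c·ΔTR) = (−€296.944 million) / 0.464 ≈ −€640 million.

−€640 million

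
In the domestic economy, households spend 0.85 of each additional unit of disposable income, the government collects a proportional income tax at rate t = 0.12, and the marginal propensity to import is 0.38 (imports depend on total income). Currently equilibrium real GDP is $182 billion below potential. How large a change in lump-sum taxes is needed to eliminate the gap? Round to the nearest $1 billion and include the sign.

−$135 billion

Spending multiplier = 1/(1 − c(1−t) + m) = 1/(1 − 0.85×0.88 + 0.38) = 1/0.632 ≈ 1.582.
Tax multiplier = −c·k = −0.85/0.632 ≈ −1.345. Need ΔY = +$182 billion, so ΔT = ΔY/(−c·k) = −(+$182 billion) × 0.632 / 0.85 ≈ −$135 billion.
The government should cut lump-sum taxes by $135 billion.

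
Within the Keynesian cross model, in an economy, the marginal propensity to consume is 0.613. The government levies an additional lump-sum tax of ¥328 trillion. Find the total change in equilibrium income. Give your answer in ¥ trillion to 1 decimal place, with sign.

−¥519.5 trillion

A lump-sum tax change of +¥328 trillion shifts disposable income by −¥328 trillion; first-round consumption changes by −c × ΔT = −0.613 × (+¥328 trillion) = −¥201.064 trillion.
Expenditure multiplier = 1/(1 − MPC) = 1/(1 − 0.613) = 1/0.387 ≈ 2.584.
The tax multiplier is −c × k ≈ −1.584, so ΔY = k × (−c·ΔT) = (−¥201.064 trillion) / 0.387 ≈ −¥519.5 trillion.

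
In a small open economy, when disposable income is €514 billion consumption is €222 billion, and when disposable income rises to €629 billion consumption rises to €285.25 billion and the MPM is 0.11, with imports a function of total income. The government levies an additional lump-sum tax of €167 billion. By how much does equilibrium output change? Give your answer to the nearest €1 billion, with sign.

−€164 billion

MPC = ΔC/ΔYd = (285.25 − 222)/(629 − 514) = 63.25/115 = 0.55.
A lump-sum tax change of +€167 billion shifts disposable income by −€167 billion; first-round consumption changes by −c × ΔT = −0.55 × (+€167 billion) = −€91.85 billion.
Expenditure multiplier = 1/(1 − c + m) = 1/(1 − 0.55 + 0.11) = 1/0.56 ≈ 1.786.
The tax multiplier is −c × k ≈ −0.982, so ΔY = k × (−c·ΔT) = (−€91.85 billion) / 0.56 ≈ −€164 billion.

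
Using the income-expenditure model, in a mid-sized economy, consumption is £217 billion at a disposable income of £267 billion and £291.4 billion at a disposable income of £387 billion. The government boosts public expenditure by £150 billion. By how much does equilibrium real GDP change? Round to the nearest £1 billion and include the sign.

MPC = ΔC/ΔYd = (291.4 − 217)/(387 − 267) = 74.4/120 = 0.62.
Expenditure multiplier = 1/(1 − MPC) = 1/(1 − 0.62) = 1/0.38 ≈ 2.632.
ΔY = k × ΔG = (+£150 billion) / 0.38 ≈ +£395 billion.

+£395 billion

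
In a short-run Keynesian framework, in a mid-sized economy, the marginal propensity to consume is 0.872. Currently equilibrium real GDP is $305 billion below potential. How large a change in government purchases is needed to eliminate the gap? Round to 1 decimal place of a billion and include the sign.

Spending multiplier = 1/(1 − MPC) = 1/(1 − 0.872) = 1/0.128 ≈ 7.813.
Need ΔY = +$305 billion, so ΔG = ΔY/k = (+$305 billion) × 0.128 ≈ +$39 billion.
The government should increase government purchases by $39 billion.

+$39.0 billion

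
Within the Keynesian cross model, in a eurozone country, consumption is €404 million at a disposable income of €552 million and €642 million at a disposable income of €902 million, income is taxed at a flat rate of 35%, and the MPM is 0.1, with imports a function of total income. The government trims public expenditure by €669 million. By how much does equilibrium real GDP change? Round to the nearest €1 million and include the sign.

MPC = ΔC/ΔYd = (642 − 404)/(902 − 552) = 238/350 = 0.68.
Spending multiplier = 1/(1 − c(1−t) + m) = 1/(1 − 0.68×0.65 + 0.1) = 1/0.658 ≈ 1.52.
ΔY = k × ΔG = (−€669 million) / 0.658 ≈ −€1,017 million.

−€1,017 million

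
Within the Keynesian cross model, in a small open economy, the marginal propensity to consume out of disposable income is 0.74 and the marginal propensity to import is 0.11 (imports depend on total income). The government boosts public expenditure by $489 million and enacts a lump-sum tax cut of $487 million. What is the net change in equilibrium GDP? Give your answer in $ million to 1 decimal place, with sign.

+$2,295.6 million

Expenditure multiplier = 1/(1 − c + m) = 1/(1 − 0.74 + 0.11) = 1/0.37 ≈ 2.703.
ΔG contributes k·ΔG = (+$489 million) / 0.37 ≈ +$1,321.6 million.
ΔT of −$487 million changes first-round spending by −c·ΔT = +$360.38 million, contributing k·(−c·ΔT) = (+$360.38 million) / 0.37 = +$974 million.
Net ΔY = k(ΔG − c·ΔT) = (+$849.38 million) / 0.37 ≈ +$2,295.6 million.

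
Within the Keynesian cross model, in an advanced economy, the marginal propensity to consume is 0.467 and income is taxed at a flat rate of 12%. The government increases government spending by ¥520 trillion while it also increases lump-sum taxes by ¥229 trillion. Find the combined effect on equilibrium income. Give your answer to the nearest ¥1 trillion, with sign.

+¥701 trillion

Expenditure multiplier = 1/(1 − c(1−t)) = 1/(1 − 0.467×0.88) = 1/0.58904 ≈ 1.698.
ΔG contributes k·ΔG = (+¥520 trillion) / 0.58904 ≈ +¥882.8 trillion.
ΔT of +¥229 trillion changes first-round spending by −c·ΔT = −¥106.943 trillion, contributing k·(−c·ΔT) = (−¥106.943 trillion) / 0.58904 ≈ −¥181.6 trillion.
Net ΔY = k(ΔG − c·ΔT) = (+¥413.057 trillion) / 0.58904 ≈ +¥701 trillion.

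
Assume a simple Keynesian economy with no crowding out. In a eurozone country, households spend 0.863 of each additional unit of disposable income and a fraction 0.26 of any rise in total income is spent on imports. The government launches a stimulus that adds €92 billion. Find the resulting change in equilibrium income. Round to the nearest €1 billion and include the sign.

Spending multiplier = 1/(1 − c + m) = 1/(1 − 0.863 + 0.26) = 1/0.397 ≈ 2.519.
ΔY = k × ΔG = (+€92 billion) / 0.397 ≈ +€232 billion.

+€232 billion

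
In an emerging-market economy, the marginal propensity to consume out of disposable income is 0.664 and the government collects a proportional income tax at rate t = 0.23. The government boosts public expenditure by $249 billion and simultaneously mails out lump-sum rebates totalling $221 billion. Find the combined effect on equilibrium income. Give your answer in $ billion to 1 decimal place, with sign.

Expenditure multiplier = 1/(1 − c(1−t)) = 1/(1 − 0.664×0.77) = 1/0.48872 ≈ 2.046.
ΔG contributes k·ΔG = (+$249 billion) / 0.48872 ≈ +$509.5 billion.
ΔT of −$221 billion changes first-round spending by −c·ΔT = +$146.744 billion, contributing k·(−c·ΔT) = (+$146.744 billion) / 0.48872 ≈ +$300.3 billion.
Net ΔY = k(ΔG − c·ΔT) = (+$395.744 billion) / 0.48872 ≈ +$809.8 billion.

+$809.8 billion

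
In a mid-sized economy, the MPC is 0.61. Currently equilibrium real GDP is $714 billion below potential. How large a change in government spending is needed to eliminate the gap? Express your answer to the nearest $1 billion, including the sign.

Spending multiplier = 1/(1 − MPC) = 1/(1 − 0.61) = 1/0.39 ≈ 2.564.
Need ΔY = +$714 billion, so ΔG = ΔY/k = (+$714 billion) × 0.39 ≈ +$278 billion.
The government should increase government spending by $278 billion.

+$278 billion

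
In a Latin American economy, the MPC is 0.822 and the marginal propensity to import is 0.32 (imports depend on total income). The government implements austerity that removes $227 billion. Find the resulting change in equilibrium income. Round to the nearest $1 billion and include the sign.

−$456 billion

Spending multiplier = 1/(1 − c + m) = 1/(1 − 0.822 + 0.32) = 1/0.498 ≈ 2.008.
ΔY = k × ΔG = (−$227 billion) / 0.498 ≈ −$456 billion.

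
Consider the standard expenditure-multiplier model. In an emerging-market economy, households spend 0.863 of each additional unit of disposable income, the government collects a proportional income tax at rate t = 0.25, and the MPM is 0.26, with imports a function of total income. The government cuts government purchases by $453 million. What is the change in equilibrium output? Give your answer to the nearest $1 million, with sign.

−$739 million

Government-spending multiplier = 1/(1 − c(1−t) + m) = 1/(1 − 0.863×0.75 + 0.26) = 1/0.61275 ≈ 1.632.
ΔY = k × ΔG = (−$453 million) / 0.61275 ≈ −$739 million.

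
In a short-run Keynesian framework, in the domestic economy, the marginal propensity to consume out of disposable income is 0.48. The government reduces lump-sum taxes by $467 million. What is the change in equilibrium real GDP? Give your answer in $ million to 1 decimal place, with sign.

+$431.1 million

A lump-sum tax change of −$467 million shifts disposable income by +$467 million; first-round consumption changes by −c × ΔT = −0.48 × (−$467 million) = +$224.16 million.
Expenditure multiplier = 1/(1 − MPC) = 1/(1 − 0.48) = 1/0.52 ≈ 1.923.
The tax multiplier is −c × k ≈ −0.923, so ΔY = k × (−c·ΔT) = (+$224.16 million) / 0.52 ≈ +$431.1 million.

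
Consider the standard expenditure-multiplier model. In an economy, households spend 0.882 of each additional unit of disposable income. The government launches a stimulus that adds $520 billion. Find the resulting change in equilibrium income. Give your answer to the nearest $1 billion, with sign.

+$4,407 billion

Expenditure multiplier = 1/(1 − MPC) = 1/(1 − 0.882) = 1/0.118 ≈ 8.475.
ΔY = k × ΔG = (+$520 billion) / 0.118 ≈ +$4,407 billion.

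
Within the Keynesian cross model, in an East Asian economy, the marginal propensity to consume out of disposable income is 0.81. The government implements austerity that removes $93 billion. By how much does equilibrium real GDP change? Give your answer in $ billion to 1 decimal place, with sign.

−$489.5 billion

Expenditure multiplier = 1/(1 − MPC) = 1/(1 − 0.81) = 1/0.19 ≈ 5.263.
ΔY = k × ΔG = (−$93 billion) / 0.19 ≈ −$489.5 billion.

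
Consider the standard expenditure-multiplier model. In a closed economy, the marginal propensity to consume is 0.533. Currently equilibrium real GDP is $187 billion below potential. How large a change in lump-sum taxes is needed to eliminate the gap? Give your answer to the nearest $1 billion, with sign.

Spending multiplier = 1/(1 − MPC) = 1/(1 − 0.533) = 1/0.467 ≈ 2.141.
Tax multiplier = −c·k = −0.533/0.467 ≈ −1.141. Need ΔY = +$187 billion, so ΔT = ΔY/(−c·k) = −(+$187 billion) × 0.467 / 0.533 ≈ −$164 billion.
The government should cut lump-sum taxes by $164 billion.

−$164 billion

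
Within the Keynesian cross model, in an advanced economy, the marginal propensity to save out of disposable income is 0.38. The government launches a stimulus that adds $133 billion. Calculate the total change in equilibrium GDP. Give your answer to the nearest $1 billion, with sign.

MPC = 1 − MPS = 1 − 0.38 = 0.62.
Expenditure multiplier = 1/(1 − MPC) = 1/(1 − 0.62) = 1/0.38 ≈ 2.632.
ΔY = k × ΔG = (+$133 billion) / 0.38 = +$350 billion.

+$350 billion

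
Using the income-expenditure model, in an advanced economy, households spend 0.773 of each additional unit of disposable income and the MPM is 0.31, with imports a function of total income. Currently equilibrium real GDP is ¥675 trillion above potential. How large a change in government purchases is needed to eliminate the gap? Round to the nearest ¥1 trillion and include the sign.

−¥362 trillion

Spending multiplier = 1/(1 − c + m) = 1/(1 − 0.773 + 0.31) = 1/0.537 ≈ 1.862.
Need ΔY = −¥675 trillion, so ΔG = ΔY/k = (−¥675 trillion) × 0.537 ≈ −¥362 trillion.
The government should cut government purchases by ¥362 trillion.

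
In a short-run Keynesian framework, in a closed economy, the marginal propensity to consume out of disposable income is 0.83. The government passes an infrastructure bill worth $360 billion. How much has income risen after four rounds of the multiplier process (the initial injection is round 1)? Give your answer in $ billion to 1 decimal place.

Round 1 adds ΔG = $360 billion; each later round is MPC = 0.83 times the previous.
After 4 rounds: 360 + 298.8 + 248.004 + 205.84332 = ΔG·(1 − c^4)/(1 − c) = 360 × (1 − 0.47458321)/0.17 ≈ $1,112.6 billion.

$1,112.6 billion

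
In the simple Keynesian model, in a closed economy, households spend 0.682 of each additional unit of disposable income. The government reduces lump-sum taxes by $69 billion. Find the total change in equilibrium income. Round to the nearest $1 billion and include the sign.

A lump-sum tax change of −$69 billion shifts disposable income by +$69 billion; first-round consumption changes by −c × ΔT = −0.682 × (−$69 billion) = +$47.058 billion.
Expenditure multiplier = 1/(1 − MPC) = 1/(1 − 0.682) = 1/0.318 ≈ 3.145.
The tax multiplier is −c × k ≈ −2.145, so ΔY = k × (−c·ΔT) = (+$47.058 billion) / 0.318 ≈ +$148 billion.

+$148 billion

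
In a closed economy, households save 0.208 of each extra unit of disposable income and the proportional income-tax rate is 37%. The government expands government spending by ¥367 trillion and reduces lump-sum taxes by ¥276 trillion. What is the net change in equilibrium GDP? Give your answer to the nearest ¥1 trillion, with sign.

+¥1,169 trillion

MPC = 1 − MPS = 1 − 0.208 = 0.792.
Expenditure multiplier = 1/(1 − c(1−t)) = 1/(1 − 0.792×0.63) = 1/0.50104 ≈ 1.996.
ΔG contributes k·ΔG = (+¥367 trillion) / 0.50104 ≈ +¥732.5 trillion.
ΔT of −¥276 trillion changes first-round spending by −c·ΔT = +¥218.592 trillion, contributing k·(−c·ΔT) = (+¥218.592 trillion) / 0.50104 ≈ +¥436.3 trillion.
Net ΔY = k(ΔG − c·ΔT) = (+¥585.592 trillion) / 0.50104 ≈ +¥1,169 trillion.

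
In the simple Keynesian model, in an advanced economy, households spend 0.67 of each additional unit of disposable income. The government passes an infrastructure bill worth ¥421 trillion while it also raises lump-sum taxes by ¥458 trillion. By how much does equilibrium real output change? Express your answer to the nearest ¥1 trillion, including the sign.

+¥346 trillion

Expenditure multiplier = 1/(1 − MPC) = 1/(1 − 0.67) = 1/0.33 ≈ 3.03.
ΔG contributes k·ΔG = (+¥421 trillion) / 0.33 ≈ +¥1,275.8 trillion.
ΔT of +¥458 trillion changes first-round spending by −c·ΔT = −¥306.86 trillion, contributing k·(−c·ΔT) = (−¥306.86 trillion) / 0.33 ≈ −¥929.9 trillion.
Net ΔY = k(ΔG − c·ΔT) = (+¥114.14 trillion) / 0.33 ≈ +¥346 trillion.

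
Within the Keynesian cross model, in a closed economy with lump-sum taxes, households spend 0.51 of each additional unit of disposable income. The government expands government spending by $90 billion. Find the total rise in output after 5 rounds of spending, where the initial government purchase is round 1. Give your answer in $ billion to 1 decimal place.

Round 1 adds ΔG = $90 billion; each later round is MPC = 0.51 times the previous.
After 5 rounds: 90 + 45.9 + 23.409 + 11.93859 + 6.0886809 = ΔG·(1 − c^5)/(1 − c) = 90 × (1 − 0.0345025251)/0.49 ≈ $177.3 billion.

$177.3 billion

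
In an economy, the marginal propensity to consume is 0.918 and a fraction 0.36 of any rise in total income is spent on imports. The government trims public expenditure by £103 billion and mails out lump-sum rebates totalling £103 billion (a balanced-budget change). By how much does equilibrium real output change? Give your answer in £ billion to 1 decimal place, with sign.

Expenditure multiplier = 1/(1 − c + m) = 1/(1 − 0.918 + 0.36) = 1/0.442 ≈ 2.262.
ΔG contributes k·ΔG = (−£103 billion) / 0.442 ≈ −£233 billion.
ΔT of −£103 billion changes first-round spending by −c·ΔT = +£94.554 billion, contributing k·(−c·ΔT) = (+£94.554 billion) / 0.442 ≈ +£213.9 billion.
Net ΔY = k(ΔG − c·ΔT) = (−£8.446 billion) / 0.442 ≈ −£19.1 billion.

−£19.1 billion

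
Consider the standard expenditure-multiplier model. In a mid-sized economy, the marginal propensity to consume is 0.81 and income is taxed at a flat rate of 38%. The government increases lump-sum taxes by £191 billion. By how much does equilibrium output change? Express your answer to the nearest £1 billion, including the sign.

−£311 billion

A lump-sum tax change of +£191 billion shifts disposable income by −£191 billion; first-round consumption changes by −c × ΔT = −0.81 × (+£191 billion) = −£154.71 billion.
Expenditure multiplier = 1/(1 − c(1−t)) = 1/(1 − 0.81×0.62) = 1/0.4978 ≈ 2.009.
The tax multiplier is −c × k ≈ −1.627, so ΔY = k × (−c·ΔT) = (−£154.71 billion) / 0.4978 ≈ −£311 billion.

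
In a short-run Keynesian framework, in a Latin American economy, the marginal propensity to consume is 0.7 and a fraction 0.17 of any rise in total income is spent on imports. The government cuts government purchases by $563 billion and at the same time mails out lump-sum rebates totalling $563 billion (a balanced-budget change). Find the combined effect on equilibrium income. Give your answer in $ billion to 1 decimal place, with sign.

−$359.4 billion

Expenditure multiplier = 1/(1 − c + m) = 1/(1 − 0.7 + 0.17) = 1/0.47 ≈ 2.128.
ΔG contributes k·ΔG = (−$563 billion) / 0.47 ≈ −$1,197.9 billion.
ΔT of −$563 billion changes first-round spending by −c·ΔT = +$394.1 billion, contributing k·(−c·ΔT) = (+$394.1 billion) / 0.47 ≈ +$838.5 billion.
Net ΔY = k(ΔG − c·ΔT) = (−$168.9 billion) / 0.47 ≈ −$359.4 billion.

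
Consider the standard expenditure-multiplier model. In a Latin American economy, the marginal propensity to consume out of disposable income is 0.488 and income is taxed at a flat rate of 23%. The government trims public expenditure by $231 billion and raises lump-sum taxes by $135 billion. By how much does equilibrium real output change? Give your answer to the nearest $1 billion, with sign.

−$476 billion

Expenditure multiplier = 1/(1 − c(1−t)) = 1/(1 − 0.488×0.77) = 1/0.62424 ≈ 1.602.
ΔG contributes k·ΔG = (−$231 billion) / 0.62424 ≈ −$370 billion.
ΔT of +$135 billion changes first-round spending by −c·ΔT = −$65.88 billion, contributing k·(−c·ΔT) = (−$65.88 billion) / 0.62424 ≈ −$105.5 billion.
Net ΔY = k(ΔG − c·ΔT) = (−$296.88 billion) / 0.62424 ≈ −$476 billion.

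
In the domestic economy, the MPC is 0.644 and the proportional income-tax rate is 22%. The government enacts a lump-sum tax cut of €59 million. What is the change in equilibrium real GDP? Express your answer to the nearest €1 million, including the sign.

+€76 million

A lump-sum tax change of −€59 million shifts disposable income by +€59 million; first-round consumption changes by −c × ΔT = −0.644 × (−€59 million) = +€37.996 million.
Expenditure multiplier = 1/(1 − c(1−t)) = 1/(1 − 0.644×0.78) = 1/0.49768 ≈ 2.009.
The tax multiplier is −c × k ≈ −1.294, so ΔY = k × (−c·ΔT) = (+€37.996 million) / 0.49768 ≈ +€76 million.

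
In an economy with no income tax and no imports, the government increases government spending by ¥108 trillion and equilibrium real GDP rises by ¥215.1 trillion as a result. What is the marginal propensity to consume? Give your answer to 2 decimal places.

Implied spending multiplier k = ΔY/ΔG = 215.1/108 ≈ 1.9917.
Since k = 1/(1 − MPC), MPC = 1 − 1/k = 1 − ΔG/ΔY = 1 − 108/215.1 ≈ 0.50.

0.50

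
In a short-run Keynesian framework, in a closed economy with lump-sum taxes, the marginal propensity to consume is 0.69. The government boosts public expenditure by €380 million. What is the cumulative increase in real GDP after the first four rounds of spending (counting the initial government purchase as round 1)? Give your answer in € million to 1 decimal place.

Round 1 adds ΔG = €380 million; each later round is MPC = 0.69 times the previous.
After 4 rounds: 380 + 262.2 + 180.918 + 124.83342 = ΔG·(1 − c^4)/(1 − c) = 380 × (1 − 0.22667121)/0.31 ≈ €948 million.

€948.0 million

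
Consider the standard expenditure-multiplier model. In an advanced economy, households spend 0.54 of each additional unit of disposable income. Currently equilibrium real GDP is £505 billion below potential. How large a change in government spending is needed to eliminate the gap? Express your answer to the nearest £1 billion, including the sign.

Spending multiplier = 1/(1 − MPC) = 1/(1 − 0.54) = 1/0.46 ≈ 2.174.
Need ΔY = +£505 billion, so ΔG = ΔY/k = (+£505 billion) × 0.46 ≈ +£232 billion.
The government should increase government spending by £232 billion.

+£232 billion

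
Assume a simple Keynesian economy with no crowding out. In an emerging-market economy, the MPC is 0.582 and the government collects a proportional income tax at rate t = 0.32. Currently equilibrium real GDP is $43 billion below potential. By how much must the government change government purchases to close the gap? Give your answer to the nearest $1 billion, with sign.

Spending multiplier = 1/(1 − c(1−t)) = 1/(1 − 0.582×0.68) = 1/0.60424 ≈ 1.655.
Need ΔY = +$43 billion, so ΔG = ΔY/k = (+$43 billion) × 0.60424 ≈ +$26 billion.
The government should increase government purchases by $26 billion.

+$26 billion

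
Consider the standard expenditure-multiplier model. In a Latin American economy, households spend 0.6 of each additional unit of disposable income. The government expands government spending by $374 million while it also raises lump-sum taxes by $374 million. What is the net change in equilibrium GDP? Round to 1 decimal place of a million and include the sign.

Expenditure multiplier = 1/(1 − MPC) = 1/(1 − 0.6) = 1/0.4 = 2.5.
ΔG contributes k·ΔG = (+$374 million) / 0.4 = +$935 million.
ΔT of +$374 million changes first-round spending by −c·ΔT = −$224.4 million, contributing k·(−c·ΔT) = (−$224.4 million) / 0.4 = −$561 million.
With ΔG = ΔT and no other leakages, the balanced-budget multiplier is 1, so ΔY = ΔG = +$374 million.

+$374.0 million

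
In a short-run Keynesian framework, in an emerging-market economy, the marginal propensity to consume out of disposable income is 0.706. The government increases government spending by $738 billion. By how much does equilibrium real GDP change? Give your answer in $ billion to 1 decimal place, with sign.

+$2,510.2 billion

Spending multiplier = 1/(1 − MPC) = 1/(1 − 0.706) = 1/0.294 ≈ 3.401.
ΔY = k × ΔG = (+$738 billion) / 0.294 ≈ +$2,510.2 billion.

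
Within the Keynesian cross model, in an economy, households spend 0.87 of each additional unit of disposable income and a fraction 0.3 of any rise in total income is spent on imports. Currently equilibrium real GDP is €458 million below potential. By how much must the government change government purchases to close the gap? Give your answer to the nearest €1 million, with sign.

Spending multiplier = 1/(1 − c + m) = 1/(1 − 0.87 + 0.3) = 1/0.43 ≈ 2.326.
Need ΔY = +€458 million, so ΔG = ΔY/k = (+€458 million) × 0.43 ≈ +€197 million.
The government should increase government purchases by €197 million.

+€197 million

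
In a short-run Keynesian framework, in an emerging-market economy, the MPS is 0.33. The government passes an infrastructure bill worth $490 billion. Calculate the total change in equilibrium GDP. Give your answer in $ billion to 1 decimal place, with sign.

+$1,484.8 billion

MPC = 1 − MPS = 1 − 0.33 = 0.67.
Spending multiplier = 1/(1 − MPC) = 1/(1 − 0.67) = 1/0.33 ≈ 3.03.
ΔY = k × ΔG = (+$490 billion) / 0.33 ≈ +$1,484.8 billion.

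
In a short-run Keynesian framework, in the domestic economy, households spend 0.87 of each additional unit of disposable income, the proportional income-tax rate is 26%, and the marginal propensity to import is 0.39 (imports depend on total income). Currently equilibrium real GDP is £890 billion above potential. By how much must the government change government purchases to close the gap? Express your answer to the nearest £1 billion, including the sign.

−£664 billion

Spending multiplier = 1/(1 − c(1−t) + m) = 1/(1 − 0.87×0.74 + 0.39) = 1/0.7462 ≈ 1.34.
Need ΔY = −£890 billion, so ΔG = ΔY/k = (−£890 billion) × 0.7462 ≈ −£664 billion.
The government should cut government purchases by £664 billion.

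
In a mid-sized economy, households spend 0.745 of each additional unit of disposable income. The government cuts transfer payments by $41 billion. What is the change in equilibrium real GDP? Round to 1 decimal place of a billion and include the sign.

−$119.8 billion

The transfer change shifts disposable income by −$41 billion, so first-round consumption changes by c·ΔTR = 0.745 × (−$41 billion) = −$30.545 billion.
Expenditure multiplier = 1/(1 − MPC) = 1/(1 − 0.745) = 1/0.255 ≈ 3.922.
The transfer multiplier is c × k ≈ 2.922, so ΔY = k × (c·ΔTR) = (−$30.545 billion) / 0.255 ≈ −$119.8 billion.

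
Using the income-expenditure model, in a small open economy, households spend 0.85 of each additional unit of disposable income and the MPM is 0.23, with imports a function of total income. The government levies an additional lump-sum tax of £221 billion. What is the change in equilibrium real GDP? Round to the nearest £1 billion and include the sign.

−£494 billion

A lump-sum tax change of +£221 billion shifts disposable income by −£221 billion; first-round consumption changes by −c × ΔT = −0.85 × (+£221 billion) = −£187.85 billion.
Expenditure multiplier = 1/(1 − c + m) = 1/(1 − 0.85 + 0.23) = 1/0.38 ≈ 2.632.
The tax multiplier is −c × k ≈ −2.237, so ΔY = k × (−c·ΔT) = (−£187.85 billion) / 0.38 ≈ −£494 billion.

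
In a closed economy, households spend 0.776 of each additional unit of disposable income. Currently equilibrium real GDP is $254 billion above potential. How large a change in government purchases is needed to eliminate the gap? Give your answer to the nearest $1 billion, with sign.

Spending multiplier = 1/(1 − MPC) = 1/(1 − 0.776) = 1/0.224 ≈ 4.464.
Need ΔY = −$254 billion, so ΔG = ΔY/k = (−$254 billion) × 0.224 ≈ −$57 billion.
The government should cut government purchases by $57 billion.

−$57 billion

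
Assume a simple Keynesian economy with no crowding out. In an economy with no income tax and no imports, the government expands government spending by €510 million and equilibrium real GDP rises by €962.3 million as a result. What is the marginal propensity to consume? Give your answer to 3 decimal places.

Implied spending multiplier k = ΔY/ΔG = 962.3/510 ≈ 1.8869.
Since k = 1/(1 − MPC), MPC = 1 − 1/k = 1 − ΔG/ΔY = 1 − 510/962.3 ≈ 0.470.

0.470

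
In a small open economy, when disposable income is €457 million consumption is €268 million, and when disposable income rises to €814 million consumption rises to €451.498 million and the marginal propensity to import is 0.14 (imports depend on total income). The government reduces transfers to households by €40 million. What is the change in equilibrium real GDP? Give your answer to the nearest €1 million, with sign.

−€33 million

MPC = ΔC/ΔYd = (451.498 − 268)/(814 − 457) = 183.498/357 = 0.514.
The transfer change shifts disposable income by −€40 million, so first-round consumption changes by c·ΔTR = 0.514 × (−€40 million) = −€20.56 million.
Expenditure multiplier = 1/(1 − c + m) = 1/(1 − 0.514 + 0.14) = 1/0.626 ≈ 1.597.
The transfer multiplier is c × k ≈ 0.821, so ΔY = k × (c·ΔTR) = (−€20.56 million) / 0.626 ≈ −€33 million.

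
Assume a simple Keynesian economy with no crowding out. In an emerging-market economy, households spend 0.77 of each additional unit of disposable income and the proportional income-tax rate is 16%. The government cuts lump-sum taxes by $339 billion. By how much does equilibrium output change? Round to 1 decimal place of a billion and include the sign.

A lump-sum tax change of −$339 billion shifts disposable income by +$339 billion; first-round consumption changes by −c × ΔT = −0.77 × (−$339 billion) = +$261.03 billion.
Expenditure multiplier = 1/(1 − c(1−t)) = 1/(1 − 0.77×0.84) = 1/0.3532 ≈ 2.831.
The tax multiplier is −c × k ≈ −2.18, so ΔY = k × (−c·ΔT) = (+$261.03 billion) / 0.3532 ≈ +$739 billion.

+$739.0 billion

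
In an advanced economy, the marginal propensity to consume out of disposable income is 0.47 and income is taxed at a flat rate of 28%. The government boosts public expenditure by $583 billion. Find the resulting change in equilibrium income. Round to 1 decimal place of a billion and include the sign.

+$881.2 billion

Government-spending multiplier = 1/(1 − c(1−t)) = 1/(1 − 0.47×0.72) = 1/0.6616 ≈ 1.511.
ΔY = k × ΔG = (+$583 billion) / 0.6616 ≈ +$881.2 billion.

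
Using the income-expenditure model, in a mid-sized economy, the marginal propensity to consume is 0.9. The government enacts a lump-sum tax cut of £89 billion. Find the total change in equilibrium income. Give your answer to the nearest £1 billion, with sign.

A lump-sum tax change of −£89 billion shifts disposable income by +£89 billion; first-round consumption changes by −c × ΔT = −0.9 × (−£89 billion) = +£80.1 billion.
Expenditure multiplier = 1/(1 − MPC) = 1/(1 − 0.9) = 1/0.1 = 10.
The tax multiplier is −c × k = −9, so ΔY = k × (−c·ΔT) = (+£80.1 billion) / 0.1 = +£801 billion.

+£801 billion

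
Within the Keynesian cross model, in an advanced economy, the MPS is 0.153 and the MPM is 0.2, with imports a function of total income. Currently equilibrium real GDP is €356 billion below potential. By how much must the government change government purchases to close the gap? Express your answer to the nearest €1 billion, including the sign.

MPC = 1 − MPS = 1 − 0.153 = 0.847.
Spending multiplier = 1/(1 − c + m) = 1/(1 − 0.847 + 0.2) = 1/0.353 ≈ 2.833.
Need ΔY = +€356 billion, so ΔG = ΔY/k = (+€356 billion) × 0.353 ≈ +€126 billion.
The government should increase government purchases by €126 billion.

+€126 billion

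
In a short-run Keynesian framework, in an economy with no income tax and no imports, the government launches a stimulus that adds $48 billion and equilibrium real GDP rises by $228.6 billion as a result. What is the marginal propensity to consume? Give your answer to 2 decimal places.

0.79

Implied spending multiplier k = ΔY/ΔG = 228.6/48 = 4.7625.
Since k = 1/(1 − MPC), MPC = 1 − 1/k = 1 − ΔG/ΔY = 1 − 48/228.6 ≈ 0.79.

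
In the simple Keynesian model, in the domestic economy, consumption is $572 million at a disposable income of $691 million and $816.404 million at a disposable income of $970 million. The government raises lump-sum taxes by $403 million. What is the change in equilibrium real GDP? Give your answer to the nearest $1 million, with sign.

MPC = ΔC/ΔYd = (816.404 − 572)/(970 − 691) = 244.404/279 = 0.876.
A lump-sum tax change of +$403 million shifts disposable income by −$403 million; first-round consumption changes by −c × ΔT = −0.876 × (+$403 million) = −$353.028 million.
Expenditure multiplier = 1/(1 − MPC) = 1/(1 − 0.876) = 1/0.124 ≈ 8.065.
The tax multiplier is −c × k ≈ −7.065, so ΔY = k × (−c·ΔT) = (−$353.028 million) / 0.124 = −$2,847 million.

−$2,847 million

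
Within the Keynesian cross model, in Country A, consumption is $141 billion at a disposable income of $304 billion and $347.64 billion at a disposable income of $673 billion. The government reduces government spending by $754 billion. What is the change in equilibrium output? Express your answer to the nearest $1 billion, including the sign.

MPC = ΔC/ΔYd = (347.64 − 141)/(673 − 304) = 206.64/369 = 0.56.
Spending multiplier = 1/(1 − MPC) = 1/(1 − 0.56) = 1/0.44 ≈ 2.273.
ΔY = k × ΔG = (−$754 billion) / 0.44 ≈ −$1,714 billion.

−$1,714 billion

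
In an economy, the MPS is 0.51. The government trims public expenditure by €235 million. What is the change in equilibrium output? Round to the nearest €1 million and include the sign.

−€461 million

MPC = 1 − MPS = 1 − 0.51 = 0.49.
Government-spending multiplier = 1/(1 − MPC) = 1/(1 − 0.49) = 1/0.51 ≈ 1.961.
ΔY = k × ΔG = (−€235 million) / 0.51 ≈ −€461 million.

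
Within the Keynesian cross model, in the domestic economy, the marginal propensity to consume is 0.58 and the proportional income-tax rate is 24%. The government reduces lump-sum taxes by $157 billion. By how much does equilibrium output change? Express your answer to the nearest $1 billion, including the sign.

A lump-sum tax change of −$157 billion shifts disposable income by +$157 billion; first-round consumption changes by −c × ΔT = −0.58 × (−$157 billion) = +$91.06 billion.
Expenditure multiplier = 1/(1 − c(1−t)) = 1/(1 − 0.58×0.76) = 1/0.5592 ≈ 1.788.
The tax multiplier is −c × k ≈ −1.037, so ΔY = k × (−c·ΔT) = (+$91.06 billion) / 0.5592 ≈ +$163 billion.

+$163 billion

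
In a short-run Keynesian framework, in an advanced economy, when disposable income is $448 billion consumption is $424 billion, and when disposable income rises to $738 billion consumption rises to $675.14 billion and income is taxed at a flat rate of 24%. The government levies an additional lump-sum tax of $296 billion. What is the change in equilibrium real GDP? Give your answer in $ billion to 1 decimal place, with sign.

−$749.9 billion

MPC = ΔC/ΔYd = (675.14 − 424)/(738 − 448) = 251.14/290 = 0.866.
A lump-sum tax change of +$296 billion shifts disposable income by −$296 billion; first-round consumption changes by −c × ΔT = −0.866 × (+$296 billion) = −$256.336 billion.
Expenditure multiplier = 1/(1 − c(1−t)) = 1/(1 − 0.866×0.76) = 1/0.34184 ≈ 2.925.
The tax multiplier is −c × k ≈ −2.533, so ΔY = k × (−c·ΔT) = (−$256.336 billion) / 0.34184 ≈ −$749.9 billion.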